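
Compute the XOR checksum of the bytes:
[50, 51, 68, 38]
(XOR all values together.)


XOR chain: 50 ^ 51 ^ 68 ^ 38 = 99

99


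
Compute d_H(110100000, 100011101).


XOR: 010111101
Count of 1s: 6

6


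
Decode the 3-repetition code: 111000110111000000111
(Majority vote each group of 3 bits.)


Groups: 111, 000, 110, 111, 000, 000, 111
Majority votes: 1011001

1011001


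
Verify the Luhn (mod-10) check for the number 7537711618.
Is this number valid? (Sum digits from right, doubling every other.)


Luhn sum = 47
47 mod 10 = 7

Invalid (Luhn sum mod 10 = 7)


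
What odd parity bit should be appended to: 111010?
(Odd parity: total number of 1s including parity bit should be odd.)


Number of 1s in data: 4
Parity bit: 1

1


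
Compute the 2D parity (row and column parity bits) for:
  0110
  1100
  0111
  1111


Row parities: 0010
Column parities: 0010

Row P: 0010, Col P: 0010, Corner: 1


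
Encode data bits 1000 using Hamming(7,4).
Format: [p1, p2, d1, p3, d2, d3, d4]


Parity bits: p1=1, p2=1, p3=0

1110000


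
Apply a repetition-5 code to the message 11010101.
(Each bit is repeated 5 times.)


Each bit -> 5 copies

1111111111000001111100000111110000011111


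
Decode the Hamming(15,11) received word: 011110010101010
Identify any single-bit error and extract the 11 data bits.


Syndrome = 0: no error detected

Data: 11000101010 (no errors)


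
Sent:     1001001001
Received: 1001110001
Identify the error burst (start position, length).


XOR: 0000111000

Burst at position 4, length 3


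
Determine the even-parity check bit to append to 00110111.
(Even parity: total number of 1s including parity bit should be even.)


Number of 1s in data: 5
Parity bit: 1

1


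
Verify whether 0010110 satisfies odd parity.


Number of 1s: 3

Yes, parity is correct (3 ones)


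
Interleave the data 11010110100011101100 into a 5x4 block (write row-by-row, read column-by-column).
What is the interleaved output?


Matrix:
  1101
  0110
  1000
  1110
  1100
Read columns: 10111110110101010000

10111110110101010000


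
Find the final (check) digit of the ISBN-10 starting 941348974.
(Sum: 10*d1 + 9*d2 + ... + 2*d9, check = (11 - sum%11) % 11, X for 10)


Weighted sum: 284
284 mod 11 = 9

Check digit: 2


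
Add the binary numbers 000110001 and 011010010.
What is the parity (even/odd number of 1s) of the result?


000110001 = 49
011010010 = 210
Sum = 259 = 100000011
1s count = 3

odd parity (3 ones in 100000011)


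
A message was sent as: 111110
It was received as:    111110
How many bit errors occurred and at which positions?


XOR: 000000

0 errors (received matches sent)


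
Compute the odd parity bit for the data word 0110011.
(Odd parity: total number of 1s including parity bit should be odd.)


Number of 1s in data: 4
Parity bit: 1

1


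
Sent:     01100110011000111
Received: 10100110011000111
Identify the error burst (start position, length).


XOR: 11000000000000000

Burst at position 0, length 2


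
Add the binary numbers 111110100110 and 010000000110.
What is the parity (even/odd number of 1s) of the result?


111110100110 = 4006
010000000110 = 1030
Sum = 5036 = 1001110101100
1s count = 7

odd parity (7 ones in 1001110101100)


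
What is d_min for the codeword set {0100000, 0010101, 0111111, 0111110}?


Comparing all pairs, minimum distance: 1
Can detect 0 errors, correct 0 errors

1


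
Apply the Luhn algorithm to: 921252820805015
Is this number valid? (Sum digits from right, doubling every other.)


Luhn sum = 54
54 mod 10 = 4

Invalid (Luhn sum mod 10 = 4)


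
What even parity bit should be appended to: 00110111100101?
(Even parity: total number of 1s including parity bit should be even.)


Number of 1s in data: 8
Parity bit: 0

0


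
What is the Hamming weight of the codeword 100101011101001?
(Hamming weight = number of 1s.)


Counting 1s in 100101011101001

8


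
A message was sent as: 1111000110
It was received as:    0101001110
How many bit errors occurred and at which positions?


XOR: 1010001000

3 error(s) at position(s): 0, 2, 6


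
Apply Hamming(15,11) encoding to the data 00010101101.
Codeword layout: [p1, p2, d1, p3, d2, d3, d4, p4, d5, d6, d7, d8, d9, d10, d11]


Parity bits: p1=1, p2=1, p3=0, p4=0

110000100101101


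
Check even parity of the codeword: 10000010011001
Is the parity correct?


Number of 1s: 5

No, parity error (5 ones)


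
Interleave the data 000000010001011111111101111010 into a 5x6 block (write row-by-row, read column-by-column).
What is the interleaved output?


Matrix:
  000000
  010001
  011111
  111101
  111010
Read columns: 000110111100111001100010101110

000110111100111001100010101110


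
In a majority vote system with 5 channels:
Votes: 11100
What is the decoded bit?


Ones: 3 out of 5
Threshold: 3

1 (3/5 voted 1)


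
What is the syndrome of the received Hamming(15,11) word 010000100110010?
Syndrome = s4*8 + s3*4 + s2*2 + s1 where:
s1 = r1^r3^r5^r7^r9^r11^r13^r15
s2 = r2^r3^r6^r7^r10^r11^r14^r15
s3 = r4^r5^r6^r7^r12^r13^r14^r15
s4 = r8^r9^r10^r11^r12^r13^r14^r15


s1=0, s2=1, s3=0, s4=1

Syndrome = 10 (error at position 10)


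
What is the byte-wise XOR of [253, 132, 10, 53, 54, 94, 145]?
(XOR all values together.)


XOR chain: 253 ^ 132 ^ 10 ^ 53 ^ 54 ^ 94 ^ 145 = 191

191


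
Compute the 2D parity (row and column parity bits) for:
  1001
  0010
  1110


Row parities: 011
Column parities: 0101

Row P: 011, Col P: 0101, Corner: 0


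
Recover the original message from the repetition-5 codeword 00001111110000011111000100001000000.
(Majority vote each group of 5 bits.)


Groups: 00001, 11111, 00000, 11111, 00010, 00010, 00000
Majority votes: 0101000

0101000


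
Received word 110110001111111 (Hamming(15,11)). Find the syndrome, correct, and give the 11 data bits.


Syndrome = 10: error at position 10

Data: 01001011111 (corrected bit 10)


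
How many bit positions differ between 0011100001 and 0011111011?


XOR: 0000011010
Count of 1s: 3

3


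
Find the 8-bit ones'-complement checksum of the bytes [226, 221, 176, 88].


Sum = 711 mod 256 = 199
Complement = 56

56


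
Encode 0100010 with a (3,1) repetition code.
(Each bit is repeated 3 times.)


Each bit -> 3 copies

000111000000000111000


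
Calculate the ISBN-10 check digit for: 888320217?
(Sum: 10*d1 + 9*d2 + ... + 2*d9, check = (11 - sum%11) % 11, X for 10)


Weighted sum: 274
274 mod 11 = 10

Check digit: 1


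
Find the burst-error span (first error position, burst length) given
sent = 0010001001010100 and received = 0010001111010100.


XOR: 0000000110000000

Burst at position 7, length 2


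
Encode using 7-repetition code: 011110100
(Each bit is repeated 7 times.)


Each bit -> 7 copies

000000011111111111111111111111111110000000111111100000000000000


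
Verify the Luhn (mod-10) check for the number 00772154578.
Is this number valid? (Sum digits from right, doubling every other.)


Luhn sum = 47
47 mod 10 = 7

Invalid (Luhn sum mod 10 = 7)


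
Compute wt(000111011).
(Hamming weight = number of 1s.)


Counting 1s in 000111011

5


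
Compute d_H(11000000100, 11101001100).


XOR: 00101001000
Count of 1s: 3

3


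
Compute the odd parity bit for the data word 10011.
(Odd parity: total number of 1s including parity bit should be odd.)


Number of 1s in data: 3
Parity bit: 0

0


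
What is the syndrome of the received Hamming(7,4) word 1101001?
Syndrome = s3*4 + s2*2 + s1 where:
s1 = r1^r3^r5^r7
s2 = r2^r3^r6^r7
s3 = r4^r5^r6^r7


s1=0, s2=0, s3=0

Syndrome = 0 (no error)


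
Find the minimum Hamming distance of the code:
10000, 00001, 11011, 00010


Comparing all pairs, minimum distance: 2
Can detect 1 errors, correct 0 errors

2


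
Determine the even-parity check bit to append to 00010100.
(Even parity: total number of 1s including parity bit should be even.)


Number of 1s in data: 2
Parity bit: 0

0


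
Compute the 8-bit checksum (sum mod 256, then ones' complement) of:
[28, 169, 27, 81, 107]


Sum = 412 mod 256 = 156
Complement = 99

99


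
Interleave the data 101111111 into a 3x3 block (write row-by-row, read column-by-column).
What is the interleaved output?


Matrix:
  101
  111
  111
Read columns: 111011111

111011111


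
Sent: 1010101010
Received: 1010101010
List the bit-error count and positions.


XOR: 0000000000

0 errors (received matches sent)


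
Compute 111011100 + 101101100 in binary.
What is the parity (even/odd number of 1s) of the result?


111011100 = 476
101101100 = 364
Sum = 840 = 1101001000
1s count = 4

even parity (4 ones in 1101001000)


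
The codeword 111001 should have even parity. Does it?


Number of 1s: 4

Yes, parity is correct (4 ones)


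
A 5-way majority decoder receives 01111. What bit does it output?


Ones: 4 out of 5
Threshold: 3

1 (4/5 voted 1)


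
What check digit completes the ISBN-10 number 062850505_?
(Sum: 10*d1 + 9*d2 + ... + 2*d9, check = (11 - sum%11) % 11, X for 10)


Weighted sum: 186
186 mod 11 = 10

Check digit: 1


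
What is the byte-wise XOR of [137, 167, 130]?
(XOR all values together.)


XOR chain: 137 ^ 167 ^ 130 = 172

172


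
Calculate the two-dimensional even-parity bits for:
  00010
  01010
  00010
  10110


Row parities: 1011
Column parities: 11100

Row P: 1011, Col P: 11100, Corner: 1


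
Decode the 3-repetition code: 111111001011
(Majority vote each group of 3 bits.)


Groups: 111, 111, 001, 011
Majority votes: 1101

1101


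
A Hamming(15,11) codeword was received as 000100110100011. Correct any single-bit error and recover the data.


Syndrome = 0: no error detected

Data: 00010100011 (no errors)


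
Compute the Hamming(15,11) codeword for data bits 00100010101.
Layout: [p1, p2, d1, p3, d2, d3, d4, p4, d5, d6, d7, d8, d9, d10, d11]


Parity bits: p1=1, p2=1, p3=1, p4=1

110101010010101


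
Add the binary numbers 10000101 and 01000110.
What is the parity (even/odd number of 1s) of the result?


10000101 = 133
01000110 = 70
Sum = 203 = 11001011
1s count = 5

odd parity (5 ones in 11001011)


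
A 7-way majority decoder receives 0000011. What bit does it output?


Ones: 2 out of 7
Threshold: 4

0 (2/7 voted 1)


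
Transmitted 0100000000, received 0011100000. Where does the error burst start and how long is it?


XOR: 0111100000

Burst at position 1, length 4


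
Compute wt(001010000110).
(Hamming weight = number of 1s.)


Counting 1s in 001010000110

4


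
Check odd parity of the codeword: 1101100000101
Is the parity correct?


Number of 1s: 6

No, parity error (6 ones)


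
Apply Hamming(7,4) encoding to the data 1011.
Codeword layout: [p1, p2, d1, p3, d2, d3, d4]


Parity bits: p1=0, p2=1, p3=0

0110011


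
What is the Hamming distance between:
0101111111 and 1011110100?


XOR: 1110001011
Count of 1s: 6

6


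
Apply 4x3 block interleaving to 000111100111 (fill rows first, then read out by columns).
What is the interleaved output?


Matrix:
  000
  111
  100
  111
Read columns: 011101010101

011101010101


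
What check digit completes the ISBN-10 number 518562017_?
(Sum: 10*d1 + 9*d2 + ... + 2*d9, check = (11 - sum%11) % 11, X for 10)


Weighted sum: 221
221 mod 11 = 1

Check digit: X


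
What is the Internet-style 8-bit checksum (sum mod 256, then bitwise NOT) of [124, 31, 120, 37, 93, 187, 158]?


Sum = 750 mod 256 = 238
Complement = 17

17


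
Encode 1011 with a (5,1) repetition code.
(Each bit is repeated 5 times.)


Each bit -> 5 copies

11111000001111111111


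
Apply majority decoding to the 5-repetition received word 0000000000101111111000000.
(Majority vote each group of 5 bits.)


Groups: 00000, 00000, 10111, 11110, 00000
Majority votes: 00110

00110


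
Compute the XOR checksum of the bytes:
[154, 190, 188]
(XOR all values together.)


XOR chain: 154 ^ 190 ^ 188 = 152

152


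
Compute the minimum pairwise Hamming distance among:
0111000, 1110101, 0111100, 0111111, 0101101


Comparing all pairs, minimum distance: 1
Can detect 0 errors, correct 0 errors

1


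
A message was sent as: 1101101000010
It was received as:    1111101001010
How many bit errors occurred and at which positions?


XOR: 0010000001000

2 error(s) at position(s): 2, 9


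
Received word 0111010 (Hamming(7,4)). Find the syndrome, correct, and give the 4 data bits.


Syndrome = 3: error at position 3

Data: 0010 (corrected bit 3)


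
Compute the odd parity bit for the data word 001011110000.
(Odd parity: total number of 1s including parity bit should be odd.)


Number of 1s in data: 5
Parity bit: 0

0


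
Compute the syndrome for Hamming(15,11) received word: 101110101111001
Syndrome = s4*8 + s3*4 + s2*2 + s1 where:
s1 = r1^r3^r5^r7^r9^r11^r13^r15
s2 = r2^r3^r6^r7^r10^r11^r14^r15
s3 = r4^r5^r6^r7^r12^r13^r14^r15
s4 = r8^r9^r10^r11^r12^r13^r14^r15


s1=1, s2=1, s3=1, s4=1

Syndrome = 15 (error at position 15)


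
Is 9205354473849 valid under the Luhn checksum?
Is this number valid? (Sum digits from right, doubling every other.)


Luhn sum = 68
68 mod 10 = 8

Invalid (Luhn sum mod 10 = 8)


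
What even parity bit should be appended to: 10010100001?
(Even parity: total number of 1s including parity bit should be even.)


Number of 1s in data: 4
Parity bit: 0

0


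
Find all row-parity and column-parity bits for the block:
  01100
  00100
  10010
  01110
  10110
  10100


Row parities: 010110
Column parities: 10110

Row P: 010110, Col P: 10110, Corner: 1


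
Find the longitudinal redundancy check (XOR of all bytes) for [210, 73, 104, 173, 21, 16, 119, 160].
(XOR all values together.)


XOR chain: 210 ^ 73 ^ 104 ^ 173 ^ 21 ^ 16 ^ 119 ^ 160 = 140

140


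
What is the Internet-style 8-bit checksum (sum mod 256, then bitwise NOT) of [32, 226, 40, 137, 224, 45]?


Sum = 704 mod 256 = 192
Complement = 63

63


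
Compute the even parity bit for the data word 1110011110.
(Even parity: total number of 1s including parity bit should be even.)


Number of 1s in data: 7
Parity bit: 1

1


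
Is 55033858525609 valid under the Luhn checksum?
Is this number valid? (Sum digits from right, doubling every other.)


Luhn sum = 51
51 mod 10 = 1

Invalid (Luhn sum mod 10 = 1)


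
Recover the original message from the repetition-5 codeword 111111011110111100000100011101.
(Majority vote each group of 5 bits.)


Groups: 11111, 10111, 10111, 10000, 01000, 11101
Majority votes: 111001

111001


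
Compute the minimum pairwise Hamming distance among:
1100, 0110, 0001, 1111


Comparing all pairs, minimum distance: 2
Can detect 1 errors, correct 0 errors

2


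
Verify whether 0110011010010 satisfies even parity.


Number of 1s: 6

Yes, parity is correct (6 ones)


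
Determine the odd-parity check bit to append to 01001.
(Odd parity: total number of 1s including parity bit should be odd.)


Number of 1s in data: 2
Parity bit: 1

1


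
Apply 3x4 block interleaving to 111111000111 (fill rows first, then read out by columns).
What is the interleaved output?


Matrix:
  1111
  1100
  0111
Read columns: 110111101101

110111101101


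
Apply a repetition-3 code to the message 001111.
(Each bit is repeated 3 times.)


Each bit -> 3 copies

000000111111111111


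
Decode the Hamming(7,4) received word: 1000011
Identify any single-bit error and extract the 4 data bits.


Syndrome = 0: no error detected

Data: 0011 (no errors)


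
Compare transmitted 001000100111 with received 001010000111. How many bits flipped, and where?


XOR: 000010100000

2 error(s) at position(s): 4, 6


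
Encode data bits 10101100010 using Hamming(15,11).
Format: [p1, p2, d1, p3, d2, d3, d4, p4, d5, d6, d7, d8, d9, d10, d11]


Parity bits: p1=0, p2=0, p3=0, p4=1

001001011100010


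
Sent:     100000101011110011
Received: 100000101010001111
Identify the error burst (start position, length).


XOR: 000000000001111100

Burst at position 11, length 5


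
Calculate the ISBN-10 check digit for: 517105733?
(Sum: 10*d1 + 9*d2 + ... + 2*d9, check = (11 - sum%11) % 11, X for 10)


Weighted sum: 190
190 mod 11 = 3

Check digit: 8


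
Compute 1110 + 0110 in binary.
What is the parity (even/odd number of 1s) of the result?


1110 = 14
0110 = 6
Sum = 20 = 10100
1s count = 2

even parity (2 ones in 10100)


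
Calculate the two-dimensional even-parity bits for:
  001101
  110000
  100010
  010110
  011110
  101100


Row parities: 100101
Column parities: 111011

Row P: 100101, Col P: 111011, Corner: 1


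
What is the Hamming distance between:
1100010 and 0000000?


XOR: 1100010
Count of 1s: 3

3


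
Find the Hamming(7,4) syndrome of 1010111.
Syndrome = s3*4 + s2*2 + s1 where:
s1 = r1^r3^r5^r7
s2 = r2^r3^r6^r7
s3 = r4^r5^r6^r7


s1=0, s2=1, s3=1

Syndrome = 6 (error at position 6)


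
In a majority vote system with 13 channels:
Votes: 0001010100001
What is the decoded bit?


Ones: 4 out of 13
Threshold: 7

0 (4/13 voted 1)


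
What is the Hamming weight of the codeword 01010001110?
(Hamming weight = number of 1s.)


Counting 1s in 01010001110

5


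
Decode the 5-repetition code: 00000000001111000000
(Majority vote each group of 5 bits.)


Groups: 00000, 00000, 11110, 00000
Majority votes: 0010

0010


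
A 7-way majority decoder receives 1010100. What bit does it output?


Ones: 3 out of 7
Threshold: 4

0 (3/7 voted 1)


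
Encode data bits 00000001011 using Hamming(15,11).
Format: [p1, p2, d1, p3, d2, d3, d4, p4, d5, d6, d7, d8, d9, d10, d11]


Parity bits: p1=1, p2=0, p3=1, p4=1

100100010001011


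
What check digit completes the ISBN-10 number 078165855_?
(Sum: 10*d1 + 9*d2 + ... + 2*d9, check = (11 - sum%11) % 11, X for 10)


Weighted sum: 252
252 mod 11 = 10

Check digit: 1


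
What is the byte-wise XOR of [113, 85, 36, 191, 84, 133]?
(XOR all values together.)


XOR chain: 113 ^ 85 ^ 36 ^ 191 ^ 84 ^ 133 = 110

110


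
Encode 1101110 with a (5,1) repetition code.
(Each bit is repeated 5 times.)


Each bit -> 5 copies

11111111110000011111111111111100000


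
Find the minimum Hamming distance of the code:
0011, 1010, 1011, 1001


Comparing all pairs, minimum distance: 1
Can detect 0 errors, correct 0 errors

1


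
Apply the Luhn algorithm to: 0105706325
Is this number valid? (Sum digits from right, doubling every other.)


Luhn sum = 26
26 mod 10 = 6

Invalid (Luhn sum mod 10 = 6)


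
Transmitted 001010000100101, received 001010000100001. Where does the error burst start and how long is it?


XOR: 000000000000100

Burst at position 12, length 1


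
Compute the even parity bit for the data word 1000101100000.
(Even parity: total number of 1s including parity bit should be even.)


Number of 1s in data: 4
Parity bit: 0

0


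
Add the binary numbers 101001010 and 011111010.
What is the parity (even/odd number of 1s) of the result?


101001010 = 330
011111010 = 250
Sum = 580 = 1001000100
1s count = 3

odd parity (3 ones in 1001000100)


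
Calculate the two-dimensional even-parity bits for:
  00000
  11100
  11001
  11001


Row parities: 0111
Column parities: 11100

Row P: 0111, Col P: 11100, Corner: 1


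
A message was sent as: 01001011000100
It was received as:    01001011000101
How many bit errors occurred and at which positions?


XOR: 00000000000001

1 error(s) at position(s): 13


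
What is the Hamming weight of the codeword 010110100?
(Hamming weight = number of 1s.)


Counting 1s in 010110100

4


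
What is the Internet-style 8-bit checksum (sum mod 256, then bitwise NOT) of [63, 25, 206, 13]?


Sum = 307 mod 256 = 51
Complement = 204

204


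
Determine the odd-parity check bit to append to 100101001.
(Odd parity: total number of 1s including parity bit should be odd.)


Number of 1s in data: 4
Parity bit: 1

1


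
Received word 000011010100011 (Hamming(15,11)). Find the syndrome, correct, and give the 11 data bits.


Syndrome = 0: no error detected

Data: 01100100011 (no errors)


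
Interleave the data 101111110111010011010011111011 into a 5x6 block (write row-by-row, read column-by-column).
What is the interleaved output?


Matrix:
  101111
  110111
  010011
  010011
  111011
Read columns: 110010111110001110001111111111

110010111110001110001111111111


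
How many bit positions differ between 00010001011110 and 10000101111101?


XOR: 10010100100011
Count of 1s: 6

6


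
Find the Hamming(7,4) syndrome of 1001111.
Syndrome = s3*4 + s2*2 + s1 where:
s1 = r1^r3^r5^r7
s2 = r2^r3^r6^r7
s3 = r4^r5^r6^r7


s1=1, s2=0, s3=0

Syndrome = 1 (error at position 1)


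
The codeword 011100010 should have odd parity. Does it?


Number of 1s: 4

No, parity error (4 ones)


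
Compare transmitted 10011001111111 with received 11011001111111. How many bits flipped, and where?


XOR: 01000000000000

1 error(s) at position(s): 1


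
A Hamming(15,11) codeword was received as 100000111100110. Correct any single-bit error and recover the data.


Syndrome = 14: error at position 14

Data: 00011100100 (corrected bit 14)


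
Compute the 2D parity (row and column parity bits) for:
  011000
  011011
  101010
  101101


Row parities: 0010
Column parities: 000100

Row P: 0010, Col P: 000100, Corner: 1


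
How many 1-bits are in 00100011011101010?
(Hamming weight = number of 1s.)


Counting 1s in 00100011011101010

8


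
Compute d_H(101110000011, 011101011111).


XOR: 110011011100
Count of 1s: 7

7


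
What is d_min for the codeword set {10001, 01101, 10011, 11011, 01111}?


Comparing all pairs, minimum distance: 1
Can detect 0 errors, correct 0 errors

1


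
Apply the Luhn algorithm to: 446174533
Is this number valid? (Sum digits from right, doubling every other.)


Luhn sum = 49
49 mod 10 = 9

Invalid (Luhn sum mod 10 = 9)


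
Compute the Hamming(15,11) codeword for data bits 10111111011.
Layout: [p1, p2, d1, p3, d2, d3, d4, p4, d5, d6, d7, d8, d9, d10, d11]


Parity bits: p1=1, p2=1, p3=1, p4=0

111101101111011


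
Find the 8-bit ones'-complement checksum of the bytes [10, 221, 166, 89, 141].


Sum = 627 mod 256 = 115
Complement = 140

140


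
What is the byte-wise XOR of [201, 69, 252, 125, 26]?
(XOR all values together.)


XOR chain: 201 ^ 69 ^ 252 ^ 125 ^ 26 = 23

23


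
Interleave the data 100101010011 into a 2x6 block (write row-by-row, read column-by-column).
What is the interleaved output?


Matrix:
  100101
  010011
Read columns: 100100100111

100100100111


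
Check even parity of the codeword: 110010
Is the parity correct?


Number of 1s: 3

No, parity error (3 ones)


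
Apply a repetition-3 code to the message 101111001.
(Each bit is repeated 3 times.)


Each bit -> 3 copies

111000111111111111000000111


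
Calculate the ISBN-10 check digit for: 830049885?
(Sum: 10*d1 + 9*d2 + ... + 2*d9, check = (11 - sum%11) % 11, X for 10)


Weighted sum: 242
242 mod 11 = 0

Check digit: 0


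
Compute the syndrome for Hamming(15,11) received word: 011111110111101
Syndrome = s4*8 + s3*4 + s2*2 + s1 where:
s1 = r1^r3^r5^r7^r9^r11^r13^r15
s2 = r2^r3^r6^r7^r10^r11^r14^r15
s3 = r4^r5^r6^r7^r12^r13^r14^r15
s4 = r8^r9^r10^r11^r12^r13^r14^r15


s1=0, s2=1, s3=1, s4=0

Syndrome = 6 (error at position 6)


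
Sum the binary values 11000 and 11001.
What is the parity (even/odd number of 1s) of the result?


11000 = 24
11001 = 25
Sum = 49 = 110001
1s count = 3

odd parity (3 ones in 110001)


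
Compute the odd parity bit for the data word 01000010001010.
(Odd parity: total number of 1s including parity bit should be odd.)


Number of 1s in data: 4
Parity bit: 1

1


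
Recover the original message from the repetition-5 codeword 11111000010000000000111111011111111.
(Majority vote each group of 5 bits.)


Groups: 11111, 00001, 00000, 00000, 11111, 10111, 11111
Majority votes: 1000111

1000111


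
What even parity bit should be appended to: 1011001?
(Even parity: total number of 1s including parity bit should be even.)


Number of 1s in data: 4
Parity bit: 0

0


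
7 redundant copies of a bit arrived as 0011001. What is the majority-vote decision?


Ones: 3 out of 7
Threshold: 4

0 (3/7 voted 1)


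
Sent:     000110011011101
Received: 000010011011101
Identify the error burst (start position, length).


XOR: 000100000000000

Burst at position 3, length 1


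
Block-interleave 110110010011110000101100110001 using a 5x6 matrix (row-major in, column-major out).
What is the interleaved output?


Matrix:
  110110
  010011
  110000
  101100
  110001
Read columns: 101111110100010100101100001001

101111110100010100101100001001


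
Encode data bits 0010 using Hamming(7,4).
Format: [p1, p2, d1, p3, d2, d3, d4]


Parity bits: p1=0, p2=1, p3=1

0101010


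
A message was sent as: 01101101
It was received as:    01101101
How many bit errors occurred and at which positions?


XOR: 00000000

0 errors (received matches sent)


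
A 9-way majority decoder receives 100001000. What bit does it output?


Ones: 2 out of 9
Threshold: 5

0 (2/9 voted 1)


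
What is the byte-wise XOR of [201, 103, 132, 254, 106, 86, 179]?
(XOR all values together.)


XOR chain: 201 ^ 103 ^ 132 ^ 254 ^ 106 ^ 86 ^ 179 = 91

91


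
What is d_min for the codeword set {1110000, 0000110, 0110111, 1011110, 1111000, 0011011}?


Comparing all pairs, minimum distance: 1
Can detect 0 errors, correct 0 errors

1


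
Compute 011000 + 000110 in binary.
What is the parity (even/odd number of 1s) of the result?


011000 = 24
000110 = 6
Sum = 30 = 11110
1s count = 4

even parity (4 ones in 11110)


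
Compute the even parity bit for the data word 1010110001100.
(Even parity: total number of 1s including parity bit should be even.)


Number of 1s in data: 6
Parity bit: 0

0


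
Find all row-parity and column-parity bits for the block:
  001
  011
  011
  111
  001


Row parities: 10011
Column parities: 111

Row P: 10011, Col P: 111, Corner: 1


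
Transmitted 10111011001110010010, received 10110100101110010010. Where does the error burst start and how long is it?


XOR: 00001111100000000000

Burst at position 4, length 5


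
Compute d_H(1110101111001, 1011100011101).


XOR: 0101001100100
Count of 1s: 5

5


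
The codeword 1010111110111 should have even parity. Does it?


Number of 1s: 10

Yes, parity is correct (10 ones)


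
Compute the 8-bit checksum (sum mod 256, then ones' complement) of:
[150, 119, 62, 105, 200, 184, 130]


Sum = 950 mod 256 = 182
Complement = 73

73


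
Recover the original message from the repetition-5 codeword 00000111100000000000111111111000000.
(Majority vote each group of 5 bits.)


Groups: 00000, 11110, 00000, 00000, 11111, 11110, 00000
Majority votes: 0100110

0100110


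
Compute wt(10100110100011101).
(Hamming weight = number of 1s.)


Counting 1s in 10100110100011101

9


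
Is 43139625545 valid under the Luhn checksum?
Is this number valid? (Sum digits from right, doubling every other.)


Luhn sum = 50
50 mod 10 = 0

Valid (Luhn sum mod 10 = 0)


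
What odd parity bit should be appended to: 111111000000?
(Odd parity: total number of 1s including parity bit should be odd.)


Number of 1s in data: 6
Parity bit: 1

1


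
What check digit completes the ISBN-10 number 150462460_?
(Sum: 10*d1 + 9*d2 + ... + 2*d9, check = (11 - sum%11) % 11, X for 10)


Weighted sum: 163
163 mod 11 = 9

Check digit: 2


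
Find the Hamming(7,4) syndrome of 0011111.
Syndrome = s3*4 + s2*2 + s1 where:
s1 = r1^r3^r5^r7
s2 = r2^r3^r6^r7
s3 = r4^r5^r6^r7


s1=1, s2=1, s3=0

Syndrome = 3 (error at position 3)


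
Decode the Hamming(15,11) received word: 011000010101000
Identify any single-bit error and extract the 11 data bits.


Syndrome = 15: error at position 15

Data: 10000101001 (corrected bit 15)


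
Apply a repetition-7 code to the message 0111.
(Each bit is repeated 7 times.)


Each bit -> 7 copies

0000000111111111111111111111


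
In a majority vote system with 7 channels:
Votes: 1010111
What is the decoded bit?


Ones: 5 out of 7
Threshold: 4

1 (5/7 voted 1)


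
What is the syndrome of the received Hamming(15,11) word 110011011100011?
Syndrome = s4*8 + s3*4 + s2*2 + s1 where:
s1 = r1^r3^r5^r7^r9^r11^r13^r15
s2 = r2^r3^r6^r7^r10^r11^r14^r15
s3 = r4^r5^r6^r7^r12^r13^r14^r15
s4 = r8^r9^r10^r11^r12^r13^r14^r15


s1=0, s2=1, s3=0, s4=1

Syndrome = 10 (error at position 10)


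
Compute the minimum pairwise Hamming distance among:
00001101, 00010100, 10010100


Comparing all pairs, minimum distance: 1
Can detect 0 errors, correct 0 errors

1


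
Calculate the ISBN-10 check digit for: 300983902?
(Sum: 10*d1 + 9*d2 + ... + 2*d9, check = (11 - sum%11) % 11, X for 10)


Weighted sum: 196
196 mod 11 = 9

Check digit: 2


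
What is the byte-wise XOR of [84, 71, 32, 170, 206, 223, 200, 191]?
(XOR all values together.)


XOR chain: 84 ^ 71 ^ 32 ^ 170 ^ 206 ^ 223 ^ 200 ^ 191 = 255

255


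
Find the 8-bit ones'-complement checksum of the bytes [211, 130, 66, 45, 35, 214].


Sum = 701 mod 256 = 189
Complement = 66

66


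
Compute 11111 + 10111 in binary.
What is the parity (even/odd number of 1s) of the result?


11111 = 31
10111 = 23
Sum = 54 = 110110
1s count = 4

even parity (4 ones in 110110)


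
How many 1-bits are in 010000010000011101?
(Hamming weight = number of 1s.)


Counting 1s in 010000010000011101

6


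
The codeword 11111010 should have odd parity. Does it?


Number of 1s: 6

No, parity error (6 ones)


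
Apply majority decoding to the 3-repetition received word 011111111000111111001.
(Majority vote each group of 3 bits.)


Groups: 011, 111, 111, 000, 111, 111, 001
Majority votes: 1110110

1110110


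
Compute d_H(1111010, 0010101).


XOR: 1101111
Count of 1s: 6

6


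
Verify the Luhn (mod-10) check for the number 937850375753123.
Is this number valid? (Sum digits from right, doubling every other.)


Luhn sum = 71
71 mod 10 = 1

Invalid (Luhn sum mod 10 = 1)


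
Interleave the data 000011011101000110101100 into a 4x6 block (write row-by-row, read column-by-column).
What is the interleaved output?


Matrix:
  000011
  011101
  000110
  101100
Read columns: 000101000101011110101100

000101000101011110101100


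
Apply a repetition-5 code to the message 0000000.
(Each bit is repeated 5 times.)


Each bit -> 5 copies

00000000000000000000000000000000000


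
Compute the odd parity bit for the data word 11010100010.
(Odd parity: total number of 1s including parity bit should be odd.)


Number of 1s in data: 5
Parity bit: 0

0


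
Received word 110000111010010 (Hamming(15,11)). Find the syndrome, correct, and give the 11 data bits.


Syndrome = 0: no error detected

Data: 00011010010 (no errors)


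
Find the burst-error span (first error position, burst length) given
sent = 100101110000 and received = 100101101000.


XOR: 000000011000

Burst at position 7, length 2


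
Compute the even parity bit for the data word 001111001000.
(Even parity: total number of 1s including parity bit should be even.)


Number of 1s in data: 5
Parity bit: 1

1


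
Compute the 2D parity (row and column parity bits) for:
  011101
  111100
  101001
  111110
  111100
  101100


Row parities: 001101
Column parities: 100110

Row P: 001101, Col P: 100110, Corner: 1


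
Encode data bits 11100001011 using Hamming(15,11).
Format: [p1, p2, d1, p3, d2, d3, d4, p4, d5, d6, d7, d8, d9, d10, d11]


Parity bits: p1=1, p2=0, p3=1, p4=1

101111010001011


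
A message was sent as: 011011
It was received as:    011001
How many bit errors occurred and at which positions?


XOR: 000010

1 error(s) at position(s): 4


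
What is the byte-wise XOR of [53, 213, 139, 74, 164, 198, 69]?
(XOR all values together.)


XOR chain: 53 ^ 213 ^ 139 ^ 74 ^ 164 ^ 198 ^ 69 = 6

6


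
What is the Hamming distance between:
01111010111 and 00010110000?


XOR: 01101100111
Count of 1s: 7

7


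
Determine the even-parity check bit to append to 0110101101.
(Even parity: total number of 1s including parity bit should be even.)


Number of 1s in data: 6
Parity bit: 0

0


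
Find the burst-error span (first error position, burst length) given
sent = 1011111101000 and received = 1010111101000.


XOR: 0001000000000

Burst at position 3, length 1


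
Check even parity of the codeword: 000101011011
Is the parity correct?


Number of 1s: 6

Yes, parity is correct (6 ones)


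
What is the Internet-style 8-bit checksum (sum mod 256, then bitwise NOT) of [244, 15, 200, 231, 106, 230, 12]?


Sum = 1038 mod 256 = 14
Complement = 241

241


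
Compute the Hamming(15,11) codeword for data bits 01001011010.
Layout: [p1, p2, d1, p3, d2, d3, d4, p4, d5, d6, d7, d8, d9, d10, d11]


Parity bits: p1=1, p2=0, p3=1, p4=0

100110001011010


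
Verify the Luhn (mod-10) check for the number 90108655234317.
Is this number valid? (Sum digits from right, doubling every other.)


Luhn sum = 57
57 mod 10 = 7

Invalid (Luhn sum mod 10 = 7)


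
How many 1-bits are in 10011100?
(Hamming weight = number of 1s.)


Counting 1s in 10011100

4


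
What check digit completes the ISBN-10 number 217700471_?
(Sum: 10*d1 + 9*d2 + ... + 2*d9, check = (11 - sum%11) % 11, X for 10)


Weighted sum: 173
173 mod 11 = 8

Check digit: 3


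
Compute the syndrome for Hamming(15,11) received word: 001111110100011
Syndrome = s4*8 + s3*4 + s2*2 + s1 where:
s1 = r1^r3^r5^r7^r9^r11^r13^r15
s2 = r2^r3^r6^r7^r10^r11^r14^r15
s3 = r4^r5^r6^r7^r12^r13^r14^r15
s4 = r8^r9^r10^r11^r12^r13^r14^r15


s1=0, s2=0, s3=0, s4=0

Syndrome = 0 (no error)


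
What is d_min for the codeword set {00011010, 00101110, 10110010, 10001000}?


Comparing all pairs, minimum distance: 3
Can detect 2 errors, correct 1 errors

3


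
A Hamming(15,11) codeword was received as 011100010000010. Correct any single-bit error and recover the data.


Syndrome = 3: error at position 3

Data: 00000000010 (corrected bit 3)


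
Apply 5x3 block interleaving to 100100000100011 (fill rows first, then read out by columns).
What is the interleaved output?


Matrix:
  100
  100
  000
  100
  011
Read columns: 110100000100001

110100000100001


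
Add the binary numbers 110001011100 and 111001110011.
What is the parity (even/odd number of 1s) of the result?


110001011100 = 3164
111001110011 = 3699
Sum = 6863 = 1101011001111
1s count = 9

odd parity (9 ones in 1101011001111)


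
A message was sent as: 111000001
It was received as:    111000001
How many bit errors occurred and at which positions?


XOR: 000000000

0 errors (received matches sent)


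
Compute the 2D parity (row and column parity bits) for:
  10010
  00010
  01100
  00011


Row parities: 0100
Column parities: 11111

Row P: 0100, Col P: 11111, Corner: 1


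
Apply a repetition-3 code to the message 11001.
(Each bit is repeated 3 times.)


Each bit -> 3 copies

111111000000111


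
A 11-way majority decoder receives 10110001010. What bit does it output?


Ones: 5 out of 11
Threshold: 6

0 (5/11 voted 1)


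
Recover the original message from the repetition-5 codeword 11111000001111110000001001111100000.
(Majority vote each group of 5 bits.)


Groups: 11111, 00000, 11111, 10000, 00100, 11111, 00000
Majority votes: 1010010

1010010


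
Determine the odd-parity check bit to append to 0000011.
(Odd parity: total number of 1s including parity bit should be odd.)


Number of 1s in data: 2
Parity bit: 1

1


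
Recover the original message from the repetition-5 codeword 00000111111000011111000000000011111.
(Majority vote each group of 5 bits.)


Groups: 00000, 11111, 10000, 11111, 00000, 00000, 11111
Majority votes: 0101001

0101001


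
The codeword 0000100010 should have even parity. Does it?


Number of 1s: 2

Yes, parity is correct (2 ones)


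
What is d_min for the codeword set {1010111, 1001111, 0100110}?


Comparing all pairs, minimum distance: 2
Can detect 1 errors, correct 0 errors

2


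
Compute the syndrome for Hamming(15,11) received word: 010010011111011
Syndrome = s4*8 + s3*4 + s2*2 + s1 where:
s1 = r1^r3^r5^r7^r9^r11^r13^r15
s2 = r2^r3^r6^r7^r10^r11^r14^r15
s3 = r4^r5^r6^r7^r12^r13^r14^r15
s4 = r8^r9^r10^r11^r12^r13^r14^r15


s1=0, s2=1, s3=0, s4=1

Syndrome = 10 (error at position 10)


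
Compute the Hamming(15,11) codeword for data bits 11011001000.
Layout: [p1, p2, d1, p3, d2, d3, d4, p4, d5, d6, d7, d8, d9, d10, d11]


Parity bits: p1=0, p2=0, p3=1, p4=0

001110101001000


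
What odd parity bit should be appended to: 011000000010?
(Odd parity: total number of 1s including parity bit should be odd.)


Number of 1s in data: 3
Parity bit: 0

0


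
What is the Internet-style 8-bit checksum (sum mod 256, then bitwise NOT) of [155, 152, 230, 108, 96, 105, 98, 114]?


Sum = 1058 mod 256 = 34
Complement = 221

221


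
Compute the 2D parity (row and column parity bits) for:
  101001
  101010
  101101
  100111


Row parities: 1100
Column parities: 001001

Row P: 1100, Col P: 001001, Corner: 0


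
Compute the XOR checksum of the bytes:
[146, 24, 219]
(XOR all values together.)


XOR chain: 146 ^ 24 ^ 219 = 81

81


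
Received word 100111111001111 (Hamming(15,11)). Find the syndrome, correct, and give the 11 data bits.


Syndrome = 0: no error detected

Data: 01111001111 (no errors)


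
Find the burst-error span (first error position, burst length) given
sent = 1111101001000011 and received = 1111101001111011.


XOR: 0000000000111000

Burst at position 10, length 3


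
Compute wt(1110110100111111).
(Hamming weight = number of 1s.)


Counting 1s in 1110110100111111

12


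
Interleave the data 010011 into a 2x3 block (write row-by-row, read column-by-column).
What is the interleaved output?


Matrix:
  010
  011
Read columns: 001101

001101


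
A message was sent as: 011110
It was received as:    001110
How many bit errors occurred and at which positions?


XOR: 010000

1 error(s) at position(s): 1


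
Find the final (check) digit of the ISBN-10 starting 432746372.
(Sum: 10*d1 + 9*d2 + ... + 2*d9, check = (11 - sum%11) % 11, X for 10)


Weighted sum: 223
223 mod 11 = 3

Check digit: 8


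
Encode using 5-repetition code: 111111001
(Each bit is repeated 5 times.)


Each bit -> 5 copies

111111111111111111111111111111000000000011111


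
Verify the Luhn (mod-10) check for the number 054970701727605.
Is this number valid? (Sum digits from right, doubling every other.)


Luhn sum = 52
52 mod 10 = 2

Invalid (Luhn sum mod 10 = 2)


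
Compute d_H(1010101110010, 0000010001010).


XOR: 1010111111000
Count of 1s: 8

8


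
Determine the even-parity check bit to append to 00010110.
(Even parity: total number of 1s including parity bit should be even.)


Number of 1s in data: 3
Parity bit: 1

1


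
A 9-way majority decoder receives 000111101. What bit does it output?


Ones: 5 out of 9
Threshold: 5

1 (5/9 voted 1)


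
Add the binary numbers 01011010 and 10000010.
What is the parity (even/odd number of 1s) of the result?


01011010 = 90
10000010 = 130
Sum = 220 = 11011100
1s count = 5

odd parity (5 ones in 11011100)
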